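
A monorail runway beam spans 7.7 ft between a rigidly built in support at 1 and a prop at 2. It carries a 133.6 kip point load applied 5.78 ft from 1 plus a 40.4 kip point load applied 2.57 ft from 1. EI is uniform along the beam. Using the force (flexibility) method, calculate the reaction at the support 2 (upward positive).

Take the reaction at 2 as the redundant and release it; the primary structure is a cantilever fixed at 1.
Primary-structure tip deflection at 2 by superposition:
  point load 133.6 at a = 5.78: Pa²(3L − a)/(6EI) = 12884/EI
  point load 40.4 at a = 2.57: Pa²(3L − a)/(6EI) = 913/EI
  δ_0 = 13797/EI
Flexibility coefficient — unit upward force at 2: δ_{22} = L³/(3EI) = 152.2/EI.
The prop prevents deflection at 2: R_2 = δ_0/δ_{22} = 13797/152.2 = 90.67 kip.

R_2 = 90.67 kip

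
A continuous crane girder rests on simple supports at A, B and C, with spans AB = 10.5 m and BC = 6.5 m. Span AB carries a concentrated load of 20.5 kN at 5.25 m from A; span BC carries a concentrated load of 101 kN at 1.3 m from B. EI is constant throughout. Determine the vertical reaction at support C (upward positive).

Insert a hinge at B; M_B is the redundant, and each span becomes simply supported.
Rotations at B on the released spans (each span's end-slope, ×1/EI):
  span AB: point load 20.5 at a = 5.25: Pab(L + a)/(6LEI) = 141.3/EI
  span BC: point load 101 at a = 1.3: Pab(L + b)/(6LEI) = 204.8/EI
  relative rotation θ_0 = (141.3 + 204.8)/EI = 346.1/EI
A unit hogging moment at B produces rotation L₁/(3EI) + L₂/(3EI) = 5.667/EI.
Slope continuity at B: θ_0 = M_B·5.667/EI, so M_B = 346.1/5.667 = 61.07 kN·m (hogging).
Span BC, ΣM about C: R_B^{BC}·6.5 = 525.2 + 61.07, so R_B^{BC} = 90.2 kN and R_C = 101 − 90.2 = 10.8 kN.

R_C = 10.8 kN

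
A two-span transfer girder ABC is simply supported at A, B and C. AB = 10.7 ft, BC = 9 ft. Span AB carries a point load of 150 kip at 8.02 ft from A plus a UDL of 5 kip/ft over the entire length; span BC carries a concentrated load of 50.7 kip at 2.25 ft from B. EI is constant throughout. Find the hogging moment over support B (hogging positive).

M_B = 216.2 kip·ft

Insert a hinge at B; M_B is the redundant, and each span becomes simply supported.
Discontinuity in slope at B on the released structure — sum the simple-span end rotations:
  span AB: point load 150 at a = 8.02: Pab(L + a)/(6LEI) = 940.1/EI
  span AB: UDL 5: wL³/(24EI) = 255.2/EI
  span BC: point load 50.7 at a = 2.25: Pab(L + b)/(6LEI) = 224.6/EI
  relative rotation θ_0 = (1195 + 224.6)/EI = 1420/EI
A unit hogging moment at B produces rotation L₁/(3EI) + L₂/(3EI) = 6.567/EI.
Slope continuity at B: θ_0 = M_B·6.567/EI, so M_B = 1420/6.567 = 216.2 kip·ft (hogging).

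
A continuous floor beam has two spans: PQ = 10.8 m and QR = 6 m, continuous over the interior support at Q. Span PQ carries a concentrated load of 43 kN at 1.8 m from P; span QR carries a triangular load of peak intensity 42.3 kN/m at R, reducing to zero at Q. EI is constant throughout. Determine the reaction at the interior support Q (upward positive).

R_Q = 63.96 kN

Insert a hinge at Q; M_Q is the redundant, and each span becomes simply supported.
Discontinuity in slope at Q on the released structure — sum the simple-span end rotations:
  span PQ: point load 43 at a = 1.8: Pab(L + a)/(6LEI) = 135.4/EI
  span QR: triangular load, peak 42.3: 7w₀L³/(360EI) = 177.7/EI
  relative rotation θ_0 = (135.4 + 177.7)/EI = 313.1/EI
A unit hogging moment at Q produces rotation L₁/(3EI) + L₂/(3EI) = 5.6/EI.
Compatibility: M_Q·(L₁+L₂)/(3EI) = θ_0, giving M_Q = 55.91 kN·m (hogging).
Span PQ, ΣM about P with M_Q applied at Q: R_Q^{PQ}·10.8 = 77.4 + 55.91, so R_Q^{PQ} = 12.34 kN and R_P = 43 − 12.34 = 30.66 kN.
Span QR, ΣM about R: R_Q^{QR}·6 = 253.8 + 55.91, so R_Q^{QR} = 51.62 kN and R_R = 126.9 − 51.62 = 75.28 kN.
R_Q = 12.34 + 51.62 = 63.96 kN.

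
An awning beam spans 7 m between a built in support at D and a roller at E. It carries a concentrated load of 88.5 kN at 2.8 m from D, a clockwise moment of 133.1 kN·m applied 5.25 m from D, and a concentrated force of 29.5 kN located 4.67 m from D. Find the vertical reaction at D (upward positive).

Remove the prop at E; the released (primary) structure is a cantilever built in at D.
Deflection at E on the released cantilever, summing each load's contribution:
  point load 88.5 at a = 2.8: Pa²(3L − a)/(6EI) = 2105/EI
  clockwise couple 133.1 at a = 5.25: M₀a(2L − a)/(2EI) = 3057/EI
  point load 29.5 at a = 4.67: Pa²(3L − a)/(6EI) = 1751/EI
  δ_0 = 6913/EI
Tip deflection under a unit load at E: L³/(3EI) = 114.3/EI.
The prop prevents deflection at E: R_E = δ_0/δ_{EE} = 6913/114.3 = 60.46 kN.
Vertical equilibrium: R_D = ΣP − R_E = 118 − 60.46 = 57.54 kN.

R_D = 57.54 kN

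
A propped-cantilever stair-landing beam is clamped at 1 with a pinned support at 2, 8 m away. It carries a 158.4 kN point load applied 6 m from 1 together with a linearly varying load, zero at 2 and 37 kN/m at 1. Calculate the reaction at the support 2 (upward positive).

Choose R_2 as the redundant. The primary structure is the cantilever fixed at 1.
Deflection at 2 on the released cantilever, summing each load's contribution:
  point load 158.4 at a = 6: Pa²(3L − a)/(6EI) = 17107/EI
  triangular load, peak 37 at the fixed end: w₀L⁴/(30EI) = 5052/EI
  δ_0 = 22159/EI
Tip deflection under a unit load at 2: L³/(3EI) = 170.7/EI.
Compatibility at 2: δ_0 − R_2·δ_{22} = 0, so R_2 = 22159/170.7 = 129.8 kN.

R_2 = 129.8 kN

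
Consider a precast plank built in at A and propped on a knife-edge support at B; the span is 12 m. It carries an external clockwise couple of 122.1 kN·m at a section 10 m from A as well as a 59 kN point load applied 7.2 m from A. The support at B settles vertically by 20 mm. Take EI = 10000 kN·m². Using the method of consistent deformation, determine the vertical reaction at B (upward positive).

Release the roller at B. Primary structure: cantilever fixed at A.
Downward deflection at the released point B due to the loads:
  clockwise couple 122.1 at a = 10: M₀a(2L − a)/(2EI) = 8547/EI
  point load 59 at a = 7.2: Pa²(3L − a)/(6EI) = 14681/EI
  δ_0 = 23228/EI
Tip deflection under a unit load at B: L³/(3EI) = 576/EI.
With EI = 10000 kN·m²: δ_0 = 2.3228 m and δ_{BB} = 0.0576 m/kN.
Compatibility — the beam at B must follow the support down by 0.02 m: δ_0 − R_B·δ_{BB} = 0.02, so R_B = (2.3228 − 0.02)/0.0576 = 39.98 kN.

R_B = 39.98 kN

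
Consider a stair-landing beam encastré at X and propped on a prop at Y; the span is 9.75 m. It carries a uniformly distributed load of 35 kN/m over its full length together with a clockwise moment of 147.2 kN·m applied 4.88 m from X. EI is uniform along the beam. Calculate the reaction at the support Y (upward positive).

R_Y = 145 kN

Choose R_Y as the redundant. The primary structure is the cantilever fixed at X.
Deflection at Y on the released cantilever, summing each load's contribution:
  UDL 35: wL⁴/(8EI) = 39536/EI
  clockwise couple 147.2 at a = 4.88: M₀a(2L − a)/(2EI) = 5251/EI
  δ_0 = 44787/EI
Tip deflection under a unit load at Y: L³/(3EI) = 309/EI.
Compatibility at Y: δ_0 − R_Y·δ_{YY} = 0, so R_Y = 44787/309 = 145 kN.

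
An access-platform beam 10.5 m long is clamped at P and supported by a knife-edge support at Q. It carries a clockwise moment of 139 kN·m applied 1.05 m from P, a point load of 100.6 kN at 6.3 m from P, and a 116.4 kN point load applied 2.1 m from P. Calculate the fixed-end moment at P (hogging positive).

Remove the prop at Q; the released (primary) structure is a cantilever built in at P.
Downward deflection at the released point Q due to the loads:
  clockwise couple 139 at a = 1.05: M₀a(2L − a)/(2EI) = 1456/EI
  point load 100.6 at a = 6.3: Pa²(3L − a)/(6EI) = 16770/EI
  point load 116.4 at a = 2.1: Pa²(3L − a)/(6EI) = 2515/EI
  δ_0 = 20741/EI
Flexibility coefficient — unit upward force at Q: δ_{QQ} = L³/(3EI) = 385.9/EI.
The prop prevents deflection at Q: R_Q = δ_0/δ_{QQ} = 20741/385.9 = 53.75 kN.
Moment equilibrium about P: M_P = Σ(load moments about P) − R_Q·L = 1017 − 53.75×10.5 = 452.8 kN·m.

M_P = 452.8 kN·m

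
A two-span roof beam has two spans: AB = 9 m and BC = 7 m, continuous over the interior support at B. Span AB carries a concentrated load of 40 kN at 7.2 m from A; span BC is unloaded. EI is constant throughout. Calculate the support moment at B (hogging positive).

Insert a hinge at B; M_B is the redundant, and each span becomes simply supported.
Rotations at B on the released spans (each span's end-slope, ×1/EI):
  span AB: point load 40 at a = 7.2: Pab(L + a)/(6LEI) = 155.5/EI
  relative rotation θ_0 = (155.5 + 0)/EI = 155.5/EI
A unit hogging moment at B produces rotation L₁/(3EI) + L₂/(3EI) = 5.333/EI.
Compatibility: M_B·(L₁+L₂)/(3EI) = θ_0, giving M_B = 29.16 kN·m (hogging).

M_B = 29.16 kN·m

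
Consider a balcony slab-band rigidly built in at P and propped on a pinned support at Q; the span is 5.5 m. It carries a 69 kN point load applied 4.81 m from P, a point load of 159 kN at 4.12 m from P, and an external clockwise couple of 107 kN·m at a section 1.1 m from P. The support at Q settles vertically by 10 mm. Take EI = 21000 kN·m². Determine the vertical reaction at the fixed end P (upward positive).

Release the roller at Q. Primary structure: cantilever fixed at P.
Downward deflection at the released point Q due to the loads:
  point load 69 at a = 4.81: Pa²(3L − a)/(6EI) = 3110/EI
  point load 159 at a = 4.12: Pa²(3L − a)/(6EI) = 5569/EI
  clockwise couple 107 at a = 1.1: M₀a(2L − a)/(2EI) = 582.6/EI
  δ_0 = 9262/EI
Flexibility coefficient — unit upward force at Q: δ_{QQ} = L³/(3EI) = 55.46/EI.
With EI = 21000 kN·m²: δ_0 = 0.44103 m and δ_{QQ} = 0.002641 m/kN.
Compatibility — the beam at Q must follow the support down by 0.01 m: δ_0 − R_Q·δ_{QQ} = 0.01, so R_Q = (0.44103 − 0.01)/0.002641 = 163.2 kN.
Vertical equilibrium: R_P = ΣP − R_Q = 228 − 163.2 = 64.78 kN.

R_P = 64.78 kN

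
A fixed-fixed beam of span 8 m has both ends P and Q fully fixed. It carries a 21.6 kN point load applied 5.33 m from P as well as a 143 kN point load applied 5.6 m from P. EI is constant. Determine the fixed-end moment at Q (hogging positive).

M_Q = 193.8 kN·m

Take the two fixed-end moments M_P, M_Q as redundants; the released structure is the simple span PQ.
On the primary (simply-supported) span, the end slopes from the loading are:
  at P: point load 21.6 at a = 5.33: Pab(L + b)/(6LEI) = 68.33/EI
  at Q: point load 21.6 at a = 5.33: Pab(L + a)/(6LEI) = 85.37/EI
  at P: point load 143 at a = 5.6: Pab(L + b)/(6LEI) = 416.4/EI
  at Q: point load 143 at a = 5.6: Pab(L + a)/(6LEI) = 544.5/EI
  θ_P0 = 484.7/EI,  θ_Q0 = 629.9/EI
Flexibility coefficients: a unit moment at one end gives L/(3EI) there and L/(6EI) at the far end, so f₁₁ = f₂₂ = 2.667/EI and f₁₂ = f₂₁ = 1.333/EI.
Compatibility — zero rotation at each built-in end:
  2.667 M_P + 1.333 M_Q = 484.7
  1.333 M_P + 2.667 M_Q = 629.9
Solving the pair gives M_P = 84.9 kN·m and M_Q = 193.8 kN·m (hogging).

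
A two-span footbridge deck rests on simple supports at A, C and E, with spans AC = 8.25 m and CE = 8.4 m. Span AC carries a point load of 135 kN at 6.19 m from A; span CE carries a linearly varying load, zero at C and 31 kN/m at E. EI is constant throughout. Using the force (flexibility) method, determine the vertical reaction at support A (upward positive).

Insert a hinge at C; M_C is the redundant, and each span becomes simply supported.
Rotations at C on the released spans (each span's end-slope, ×1/EI):
  span AC: point load 135 at a = 6.19: Pab(L + a)/(6LEI) = 502.2/EI
  span CE: triangular load, peak 31: 7w₀L³/(360EI) = 357.3/EI
  relative rotation θ_0 = (502.2 + 357.3)/EI = 859.4/EI
A unit hogging moment at C produces rotation L₁/(3EI) + L₂/(3EI) = 5.55/EI.
Compatibility: M_C·(L₁+L₂)/(3EI) = θ_0, giving M_C = 154.9 kN·m (hogging).
Span AC, ΣM about A with M_C applied at C: R_C^{AC}·8.25 = 835.6 + 154.9, so R_C^{AC} = 120.1 kN and R_A = 135 − 120.1 = 14.94 kN.

R_A = 14.94 kN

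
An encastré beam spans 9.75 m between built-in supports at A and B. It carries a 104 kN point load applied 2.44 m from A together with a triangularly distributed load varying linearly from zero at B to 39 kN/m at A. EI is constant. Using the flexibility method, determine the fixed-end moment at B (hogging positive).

Take the two fixed-end moments M_A, M_B as redundants; the released structure is the simple span AB.
End rotations of the released simple span under the applied load (×1/EI):
  at A: point load 104 at a = 2.44: Pab(L + b)/(6LEI) = 541/EI
  at B: point load 104 at a = 2.44: Pab(L + a)/(6LEI) = 386.5/EI
  at A: triangular load, peak 39: w₀L³/(45EI) = 803.3/EI
  at B: triangular load, peak 39: 7w₀L³/(360EI) = 702.9/EI
  θ_A0 = 1344/EI,  θ_B0 = 1089/EI
Flexibility coefficients: a unit moment at one end gives L/(3EI) there and L/(6EI) at the far end, so f₁₁ = f₂₂ = 3.25/EI and f₁₂ = f₂₁ = 1.625/EI.
Compatibility — zero rotation at each built-in end:
  3.25 M_A + 1.625 M_B = 1344
  1.625 M_A + 3.25 M_B = 1089
Solving the pair gives M_A = 328 kN·m and M_B = 171.2 kN·m (hogging).

M_B = 171.2 kN·m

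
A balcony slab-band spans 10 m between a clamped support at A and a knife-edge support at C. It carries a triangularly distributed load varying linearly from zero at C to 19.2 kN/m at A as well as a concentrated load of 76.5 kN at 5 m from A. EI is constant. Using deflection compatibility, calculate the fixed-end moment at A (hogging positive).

M_A = 271.4 kN·m

Release the roller at C. Primary structure: cantilever fixed at A.
Deflection at C on the released cantilever, summing each load's contribution:
  triangular load, peak 19.2 at the fixed end: w₀L⁴/(30EI) = 6400/EI
  point load 76.5 at a = 5: Pa²(3L − a)/(6EI) = 7969/EI
  δ_0 = 14369/EI
Tip deflection under a unit load at C: L³/(3EI) = 333.3/EI.
The prop prevents deflection at C: R_C = δ_0/δ_{CC} = 14369/333.3 = 43.11 kN.
Moment equilibrium about A: M_A = Σ(load moments about A) − R_C·L = 702.5 − 43.11×10 = 271.4 kN·m.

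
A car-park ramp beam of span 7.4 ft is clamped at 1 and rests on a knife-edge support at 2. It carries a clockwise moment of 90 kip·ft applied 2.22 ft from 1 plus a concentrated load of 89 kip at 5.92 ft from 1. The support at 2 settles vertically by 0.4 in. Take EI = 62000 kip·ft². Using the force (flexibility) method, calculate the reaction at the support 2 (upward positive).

Take the reaction at 2 as the redundant and release it; the primary structure is a cantilever fixed at 1.
Deflection at 2 on the released cantilever, summing each load's contribution:
  clockwise couple 90 at a = 2.22: M₀a(2L − a)/(2EI) = 1257/EI
  point load 89 at a = 5.92: Pa²(3L − a)/(6EI) = 8463/EI
  δ_0 = 9720/EI
Tip deflection under a unit load at 2: L³/(3EI) = 135.1/EI.
With EI = 62000 kip·ft²: δ_0 = 0.15677 ft and δ_{22} = 0.002179 ft/kip.
Compatibility — the beam at 2 must follow the support down by 0.03333 ft: δ_0 − R_2·δ_{22} = 0.03333, so R_2 = (0.15677 − 0.03333)/0.002179 = 56.66 kip.

R_2 = 56.66 kip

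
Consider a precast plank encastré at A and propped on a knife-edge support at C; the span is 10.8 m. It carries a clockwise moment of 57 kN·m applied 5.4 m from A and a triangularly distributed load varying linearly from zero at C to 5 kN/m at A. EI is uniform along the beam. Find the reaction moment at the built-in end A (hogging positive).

M_A = 31.75 kN·m

Remove the prop at C; the released (primary) structure is a cantilever built in at A.
Downward deflection at the released point C due to the loads:
  clockwise couple 57 at a = 5.4: M₀a(2L − a)/(2EI) = 2493/EI
  triangular load, peak 5 at the fixed end: w₀L⁴/(30EI) = 2267/EI
  δ_0 = 4761/EI
Tip deflection under a unit load at C: L³/(3EI) = 419.9/EI.
The prop prevents deflection at C: R_C = δ_0/δ_{CC} = 4761/419.9 = 11.34 kN.
Moment equilibrium about A: M_A = Σ(load moments about A) − R_C·L = 154.2 − 11.34×10.8 = 31.75 kN·m.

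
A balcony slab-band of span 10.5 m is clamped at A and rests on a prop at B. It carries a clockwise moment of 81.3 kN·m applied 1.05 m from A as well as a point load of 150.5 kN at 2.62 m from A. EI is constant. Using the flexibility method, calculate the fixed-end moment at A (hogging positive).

Release the roller at B. Primary structure: cantilever fixed at A.
Primary-structure tip deflection at B by superposition:
  clockwise couple 81.3 at a = 1.05: M₀a(2L − a)/(2EI) = 851.5/EI
  point load 150.5 at a = 2.62: Pa²(3L − a)/(6EI) = 4973/EI
  δ_0 = 5824/EI
Tip deflection under a unit load at B: L³/(3EI) = 385.9/EI.
Compatibility at B: δ_0 − R_B·δ_{BB} = 0, so R_B = 5824/385.9 = 15.09 kN.
Moment equilibrium about A: M_A = Σ(load moments about A) − R_B·L = 475.6 − 15.09×10.5 = 317.1 kN·m.

M_A = 317.1 kN·m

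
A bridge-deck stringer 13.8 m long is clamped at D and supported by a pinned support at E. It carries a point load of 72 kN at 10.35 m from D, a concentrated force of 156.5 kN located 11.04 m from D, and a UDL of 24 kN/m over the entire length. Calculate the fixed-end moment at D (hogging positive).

Release the roller at E. Primary structure: cantilever fixed at D.
Free-end deflection of the primary structure under the applied loading (downward +):
  point load 72 at a = 10.35: Pa²(3L − a)/(6EI) = 39914/EI
  point load 156.5 at a = 11.04: Pa²(3L − a)/(6EI) = 96517/EI
  UDL 24: wL⁴/(8EI) = 108802/EI
  δ_0 = 245233/EI
Flexibility coefficient — unit upward force at E: δ_{EE} = L³/(3EI) = 876/EI.
Compatibility at E: δ_0 − R_E·δ_{EE} = 0, so R_E = 245233/876 = 279.9 kN.
Moment equilibrium about D: M_D = Σ(load moments about D) − R_E·L = 4758 − 279.9×13.8 = 895.1 kN·m.

M_D = 895.1 kN·m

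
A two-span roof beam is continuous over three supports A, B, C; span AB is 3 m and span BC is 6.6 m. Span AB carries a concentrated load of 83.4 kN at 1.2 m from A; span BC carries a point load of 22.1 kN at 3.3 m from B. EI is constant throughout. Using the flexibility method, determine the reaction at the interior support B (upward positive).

Release continuity at B by inserting a hinge; the redundant is the internal moment M_B. The primary structure is two simply-supported spans AB and BC.
End slopes at the hinge B, treating each span as simply supported:
  span AB: point load 83.4 at a = 1.2: Pab(L + a)/(6LEI) = 42.03/EI
  span BC: point load 22.1 at a = 3.3: Pab(L + b)/(6LEI) = 60.17/EI
  relative rotation θ_0 = (42.03 + 60.17)/EI = 102.2/EI
A unit hogging moment at B produces rotation L₁/(3EI) + L₂/(3EI) = 3.2/EI.
Compatibility: M_B·(L₁+L₂)/(3EI) = θ_0, giving M_B = 31.94 kN·m (hogging).
Span AB, ΣM about A with M_B applied at B: R_B^{AB}·3 = 100.1 + 31.94, so R_B^{AB} = 44.01 kN and R_A = 83.4 − 44.01 = 39.39 kN.
Span BC, ΣM about C: R_B^{BC}·6.6 = 72.93 + 31.94, so R_B^{BC} = 15.89 kN and R_C = 22.1 − 15.89 = 6.211 kN.
R_B = 44.01 + 15.89 = 59.89 kN.

R_B = 59.89 kN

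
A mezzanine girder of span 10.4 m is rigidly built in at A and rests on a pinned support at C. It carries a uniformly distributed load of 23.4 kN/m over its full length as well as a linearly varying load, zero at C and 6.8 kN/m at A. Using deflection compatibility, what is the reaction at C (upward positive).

Choose R_C as the redundant. The primary structure is the cantilever fixed at A.
Primary-structure tip deflection at C by superposition:
  UDL 23.4: wL⁴/(8EI) = 34218/EI
  triangular load, peak 6.8 at the fixed end: w₀L⁴/(30EI) = 2652/EI
  δ_0 = 36870/EI
Flexibility coefficient — unit upward force at C: δ_{CC} = L³/(3EI) = 375/EI.
The prop prevents deflection at C: R_C = δ_0/δ_{CC} = 36870/375 = 98.33 kN.

R_C = 98.33 kN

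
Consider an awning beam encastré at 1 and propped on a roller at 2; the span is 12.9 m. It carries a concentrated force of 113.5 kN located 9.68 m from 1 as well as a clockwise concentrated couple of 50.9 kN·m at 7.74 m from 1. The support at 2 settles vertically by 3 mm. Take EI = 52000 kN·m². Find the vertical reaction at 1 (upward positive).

Take the reaction at 2 as the redundant and release it; the primary structure is a cantilever fixed at 1.
Downward deflection at the released point 2 due to the loads:
  point load 113.5 at a = 9.68: Pa²(3L − a)/(6EI) = 51439/EI
  clockwise couple 50.9 at a = 7.74: M₀a(2L − a)/(2EI) = 3558/EI
  δ_0 = 54997/EI
Tip deflection under a unit load at 2: L³/(3EI) = 715.6/EI.
With EI = 52000 kN·m²: δ_0 = 1.0576 m and δ_{22} = 0.013761 m/kN.
Compatibility — the beam at 2 must follow the support down by 0.003 m: δ_0 − R_2·δ_{22} = 0.003, so R_2 = (1.0576 − 0.003)/0.013761 = 76.64 kN.
Vertical equilibrium: R_1 = ΣP − R_2 = 113.5 − 76.64 = 36.86 kN.

R_1 = 36.86 kN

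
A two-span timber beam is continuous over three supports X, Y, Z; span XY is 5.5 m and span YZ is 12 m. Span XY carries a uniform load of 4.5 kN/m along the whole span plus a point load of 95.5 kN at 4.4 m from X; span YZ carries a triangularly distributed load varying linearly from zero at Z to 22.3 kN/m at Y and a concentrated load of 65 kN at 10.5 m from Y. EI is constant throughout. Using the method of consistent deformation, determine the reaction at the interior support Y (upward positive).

R_Y = 241.5 kN

Release continuity at Y by inserting a hinge; the redundant is the internal moment M_Y. The primary structure is two simply-supported spans XY and YZ.
Discontinuity in slope at Y on the released structure — sum the simple-span end rotations:
  span XY: UDL 4.5: wL³/(24EI) = 31.2/EI
  span XY: point load 95.5 at a = 4.4: Pab(L + a)/(6LEI) = 138.7/EI
  span YZ: triangular load, peak 22.3: w₀L³/(45EI) = 856.3/EI
  span YZ: point load 65 at a = 10.5: Pab(L + b)/(6LEI) = 192/EI
  relative rotation θ_0 = (169.9 + 1048)/EI = 1218/EI
A unit hogging moment at Y produces rotation L₁/(3EI) + L₂/(3EI) = 5.833/EI.
Compatibility: M_Y·(L₁+L₂)/(3EI) = θ_0, giving M_Y = 208.8 kN·m (hogging).
Span XY, ΣM about X with M_Y applied at Y: R_Y^{XY}·5.5 = 488.3 + 208.8, so R_Y^{XY} = 126.7 kN and R_X = 120.2 − 126.7 = -6.493 kN.
Span YZ, ΣM about Z: R_Y^{YZ}·12 = 1168 + 208.8, so R_Y^{YZ} = 114.7 kN and R_Z = 198.8 − 114.7 = 84.07 kN.
R_Y = 126.7 + 114.7 = 241.5 kN.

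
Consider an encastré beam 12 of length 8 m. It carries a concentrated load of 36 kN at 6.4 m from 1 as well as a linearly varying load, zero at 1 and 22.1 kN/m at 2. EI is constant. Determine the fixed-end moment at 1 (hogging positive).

M_1 = 56.36 kN·m

Take the two fixed-end moments M_1, M_2 as redundants; the released structure is the simple span 12.
On the primary (simply-supported) span, the end slopes from the loading are:
  at 1: point load 36 at a = 6.4: Pab(L + b)/(6LEI) = 73.73/EI
  at 2: point load 36 at a = 6.4: Pab(L + a)/(6LEI) = 110.6/EI
  at 1: triangular load, peak 22.1: 7w₀L³/(360EI) = 220/EI
  at 2: triangular load, peak 22.1: w₀L³/(45EI) = 251.4/EI
  θ_10 = 293.7/EI,  θ_20 = 362/EI
Flexibility coefficients: a unit moment at one end gives L/(3EI) there and L/(6EI) at the far end, so f₁₁ = f₂₂ = 2.667/EI and f₁₂ = f₂₁ = 1.333/EI.
Compatibility — zero rotation at each built-in end:
  2.667 M_1 + 1.333 M_2 = 293.7
  1.333 M_1 + 2.667 M_2 = 362
Solving the pair gives M_1 = 56.36 kN·m and M_2 = 107.6 kN·m (hogging).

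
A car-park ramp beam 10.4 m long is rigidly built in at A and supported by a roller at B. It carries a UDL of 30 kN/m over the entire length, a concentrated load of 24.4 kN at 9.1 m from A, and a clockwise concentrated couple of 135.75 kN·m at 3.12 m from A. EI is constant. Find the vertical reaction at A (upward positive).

R_A = 189.6 kN

Choose R_B as the redundant. The primary structure is the cantilever fixed at A.
Downward deflection at the released point B due to the loads:
  UDL 30: wL⁴/(8EI) = 43870/EI
  point load 24.4 at a = 9.1: Pa²(3L − a)/(6EI) = 7442/EI
  clockwise couple 135.75 at a = 3.12: M₀a(2L − a)/(2EI) = 3744/EI
  δ_0 = 55056/EI
Flexibility coefficient — unit upward force at B: δ_{BB} = L³/(3EI) = 375/EI.
The prop prevents deflection at B: R_B = δ_0/δ_{BB} = 55056/375 = 146.8 kN.
Vertical equilibrium: R_A = ΣP − R_B = 336.4 − 146.8 = 189.6 kN.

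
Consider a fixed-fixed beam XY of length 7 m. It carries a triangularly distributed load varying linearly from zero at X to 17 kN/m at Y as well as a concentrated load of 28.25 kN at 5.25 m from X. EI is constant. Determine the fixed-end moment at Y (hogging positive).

Release both end moments; the primary structure is a simply-supported span XY with redundants M_X and M_Y.
On the primary (simply-supported) span, the end slopes from the loading are:
  at X: triangular load, peak 17: 7w₀L³/(360EI) = 113.4/EI
  at Y: triangular load, peak 17: w₀L³/(45EI) = 129.6/EI
  at X: point load 28.25 at a = 5.25: Pab(L + b)/(6LEI) = 54.07/EI
  at Y: point load 28.25 at a = 5.25: Pab(L + a)/(6LEI) = 75.7/EI
  θ_X0 = 167.5/EI,  θ_Y0 = 205.3/EI
Flexibility coefficients: a unit moment at one end gives L/(3EI) there and L/(6EI) at the far end, so f₁₁ = f₂₂ = 2.333/EI and f₁₂ = f₂₁ = 1.167/EI.
Compatibility — zero rotation at each built-in end:
  2.333 M_X + 1.167 M_Y = 167.5
  1.167 M_X + 2.333 M_Y = 205.3
Solving the pair gives M_X = 37.04 kN·m and M_Y = 69.46 kN·m (hogging).

M_Y = 69.46 kN·m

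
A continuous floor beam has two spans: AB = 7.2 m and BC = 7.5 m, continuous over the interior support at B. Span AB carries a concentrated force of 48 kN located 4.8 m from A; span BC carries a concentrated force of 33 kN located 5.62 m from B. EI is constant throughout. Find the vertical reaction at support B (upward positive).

R_B = 52.84 kN

Release continuity at B by inserting a hinge; the redundant is the internal moment M_B. The primary structure is two simply-supported spans AB and BC.
Discontinuity in slope at B on the released structure — sum the simple-span end rotations:
  span AB: point load 48 at a = 4.8: Pab(L + a)/(6LEI) = 153.6/EI
  span BC: point load 33 at a = 5.62: Pab(L + b)/(6LEI) = 72.68/EI
  relative rotation θ_0 = (153.6 + 72.68)/EI = 226.3/EI
A unit hogging moment at B produces rotation L₁/(3EI) + L₂/(3EI) = 4.9/EI.
Compatibility: M_B·(L₁+L₂)/(3EI) = θ_0, giving M_B = 46.18 kN·m (hogging).
Span AB, ΣM about A with M_B applied at B: R_B^{AB}·7.2 = 230.4 + 46.18, so R_B^{AB} = 38.41 kN and R_A = 48 − 38.41 = 9.586 kN.
Span BC, ΣM about C: R_B^{BC}·7.5 = 62.04 + 46.18, so R_B^{BC} = 14.43 kN and R_C = 33 − 14.43 = 18.57 kN.
R_B = 38.41 + 14.43 = 52.84 kN.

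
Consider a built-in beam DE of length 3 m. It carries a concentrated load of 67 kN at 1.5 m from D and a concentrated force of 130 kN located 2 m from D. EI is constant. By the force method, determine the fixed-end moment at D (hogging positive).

Release both end moments; the primary structure is a simply-supported span DE with redundants M_D and M_E.
Simple-span end rotations at D and E under the given loads:
  at D: point load 67 at a = 1.5: Pab(L + b)/(6LEI) = 37.69/EI
  at E: point load 67 at a = 1.5: Pab(L + a)/(6LEI) = 37.69/EI
  at D: point load 130 at a = 2: Pab(L + b)/(6LEI) = 57.78/EI
  at E: point load 130 at a = 2: Pab(L + a)/(6LEI) = 72.22/EI
  θ_D0 = 95.47/EI,  θ_E0 = 109.9/EI
Flexibility coefficients: a unit moment at one end gives L/(3EI) there and L/(6EI) at the far end, so f₁₁ = f₂₂ = 1/EI and f₁₂ = f₂₁ = 0.5/EI.
Compatibility — zero rotation at each built-in end:
  1 M_D + 0.5 M_E = 95.47
  0.5 M_D + 1 M_E = 109.9
Solving the pair gives M_D = 54.01 kN·m and M_E = 82.9 kN·m (hogging).

M_D = 54.01 kN·m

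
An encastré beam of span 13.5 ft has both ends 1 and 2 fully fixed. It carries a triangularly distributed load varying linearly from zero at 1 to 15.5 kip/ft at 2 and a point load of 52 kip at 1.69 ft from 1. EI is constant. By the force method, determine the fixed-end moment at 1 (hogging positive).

Take the two fixed-end moments M_1, M_2 as redundants; the released structure is the simple span 12.
End rotations of the released simple span under the applied load (×1/EI):
  at 1: triangular load, peak 15.5: 7w₀L³/(360EI) = 741.5/EI
  at 2: triangular load, peak 15.5: w₀L³/(45EI) = 847.5/EI
  at 1: point load 52 at a = 1.69: Pab(L + b)/(6LEI) = 324.3/EI
  at 2: point load 52 at a = 1.69: Pab(L + a)/(6LEI) = 194.6/EI
  θ_10 = 1066/EI,  θ_20 = 1042/EI
Flexibility coefficients: a unit moment at one end gives L/(3EI) there and L/(6EI) at the far end, so f₁₁ = f₂₂ = 4.5/EI and f₁₂ = f₂₁ = 2.25/EI.
Compatibility — zero rotation at each built-in end:
  4.5 M_1 + 2.25 M_2 = 1066
  2.25 M_1 + 4.5 M_2 = 1042
Solving the pair gives M_1 = 161.4 kip·ft and M_2 = 150.9 kip·ft (hogging).

M_1 = 161.4 kip·ft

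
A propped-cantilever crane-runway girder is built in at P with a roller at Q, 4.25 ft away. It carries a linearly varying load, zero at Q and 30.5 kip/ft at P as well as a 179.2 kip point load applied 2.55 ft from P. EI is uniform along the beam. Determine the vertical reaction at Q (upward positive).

R_Q = 90.38 kip

Remove the prop at Q; the released (primary) structure is a cantilever built in at P.
Free-end deflection of the primary structure under the applied loading (downward +):
  triangular load, peak 30.5 at the fixed end: w₀L⁴/(30EI) = 331.7/EI
  point load 179.2 at a = 2.55: Pa²(3L − a)/(6EI) = 1981/EI
  δ_0 = 2313/EI
Tip deflection under a unit load at Q: L³/(3EI) = 25.59/EI.
Compatibility at Q: δ_0 − R_Q·δ_{QQ} = 0, so R_Q = 2313/25.59 = 90.38 kip.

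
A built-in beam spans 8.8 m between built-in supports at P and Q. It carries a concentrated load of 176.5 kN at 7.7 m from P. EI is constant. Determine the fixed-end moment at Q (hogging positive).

Take the two fixed-end moments M_P, M_Q as redundants; the released structure is the simple span PQ.
On the primary (simply-supported) span, the end slopes from the loading are:
  at P: point load 176.5 at a = 7.7: Pab(L + b)/(6LEI) = 280.3/EI
  at Q: point load 176.5 at a = 7.7: Pab(L + a)/(6LEI) = 467.2/EI
  θ_P0 = 280.3/EI,  θ_Q0 = 467.2/EI
Flexibility coefficients: a unit moment at one end gives L/(3EI) there and L/(6EI) at the far end, so f₁₁ = f₂₂ = 2.933/EI and f₁₂ = f₂₁ = 1.467/EI.
Compatibility — zero rotation at each built-in end:
  2.933 M_P + 1.467 M_Q = 280.3
  1.467 M_P + 2.933 M_Q = 467.2
Solving the pair gives M_P = 21.24 kN·m and M_Q = 148.6 kN·m (hogging).

M_Q = 148.6 kN·m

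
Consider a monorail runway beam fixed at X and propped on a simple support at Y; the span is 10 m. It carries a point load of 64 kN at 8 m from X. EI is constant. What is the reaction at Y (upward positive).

Remove the prop at Y; the released (primary) structure is a cantilever built in at X.
Deflection at Y on the released cantilever, summing each load's contribution:
  point load 64 at a = 8: Pa²(3L − a)/(6EI) = 15019/EI
Tip deflection under a unit load at Y: L³/(3EI) = 333.3/EI.
The prop prevents deflection at Y: R_Y = δ_0/δ_{YY} = 15019/333.3 = 45.06 kN.

R_Y = 45.06 kN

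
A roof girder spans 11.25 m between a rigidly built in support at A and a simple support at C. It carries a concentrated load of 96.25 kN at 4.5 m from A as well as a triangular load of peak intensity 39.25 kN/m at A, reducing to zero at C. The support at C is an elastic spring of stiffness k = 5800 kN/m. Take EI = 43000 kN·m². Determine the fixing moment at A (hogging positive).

Remove the prop at C; the released (primary) structure is a cantilever built in at A.
Deflection at C on the released cantilever, summing each load's contribution:
  point load 96.25 at a = 4.5: Pa²(3L − a)/(6EI) = 9502/EI
  triangular load, peak 39.25 at the fixed end: w₀L⁴/(30EI) = 20957/EI
  δ_0 = 30459/EI
Flexibility coefficient — unit upward force at C: δ_{CC} = L³/(3EI) = 474.6/EI.
With EI = 43000 kN·m²: δ_0 = 0.70834 m and δ_{CC} = 0.011037 m/kN.
Compatibility — the spring shortens by R_C/k under the reaction it provides: δ_0 − R_C·δ_{CC} = R_C/k. With 1/k = 0.000172 m/kN, R_C = δ_0 / (δ_{CC} + 1/k) = 0.70834 / (0.011037 + 0.000172) = 63.19 kN.
Moment equilibrium about A: M_A = Σ(load moments about A) − R_C·L = 1261 − 63.19×11.25 = 550.2 kN·m.

M_A = 550.2 kN·m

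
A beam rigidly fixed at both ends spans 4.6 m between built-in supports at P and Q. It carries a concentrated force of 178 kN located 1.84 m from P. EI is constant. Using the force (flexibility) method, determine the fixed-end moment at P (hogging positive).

Release both end moments; the primary structure is a simply-supported span PQ with redundants M_P and M_Q.
Simple-span end rotations at P and Q under the given loads:
  at P: point load 178 at a = 1.84: Pab(L + b)/(6LEI) = 241.1/EI
  at Q: point load 178 at a = 1.84: Pab(L + a)/(6LEI) = 210.9/EI
  θ_P0 = 241.1/EI,  θ_Q0 = 210.9/EI
Flexibility coefficients: a unit moment at one end gives L/(3EI) there and L/(6EI) at the far end, so f₁₁ = f₂₂ = 1.533/EI and f₁₂ = f₂₁ = 0.7667/EI.
Compatibility — zero rotation at each built-in end:
  1.533 M_P + 0.7667 M_Q = 241.1
  0.7667 M_P + 1.533 M_Q = 210.9
Solving the pair gives M_P = 117.9 kN·m and M_Q = 78.6 kN·m (hogging).

M_P = 117.9 kN·m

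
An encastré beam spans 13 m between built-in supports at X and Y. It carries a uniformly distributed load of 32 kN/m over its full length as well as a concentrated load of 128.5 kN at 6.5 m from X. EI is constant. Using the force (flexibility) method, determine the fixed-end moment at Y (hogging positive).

Release both end moments; the primary structure is a simply-supported span XY with redundants M_X and M_Y.
End rotations of the released simple span under the applied load (×1/EI):
  at X: UDL 32: wL³/(24EI) = 2929/EI
  at Y: UDL 32: wL³/(24EI) = 2929/EI
  at X: point load 128.5 at a = 6.5: Pab(L + b)/(6LEI) = 1357/EI
  at Y: point load 128.5 at a = 6.5: Pab(L + a)/(6LEI) = 1357/EI
  θ_X0 = 4287/EI,  θ_Y0 = 4287/EI
Flexibility coefficients: a unit moment at one end gives L/(3EI) there and L/(6EI) at the far end, so f₁₁ = f₂₂ = 4.333/EI and f₁₂ = f₂₁ = 2.167/EI.
Compatibility — zero rotation at each built-in end:
  4.333 M_X + 2.167 M_Y = 4287
  2.167 M_X + 4.333 M_Y = 4287
Solving the pair gives M_X = 659.5 kN·m and M_Y = 659.5 kN·m (hogging).

M_Y = 659.5 kN·m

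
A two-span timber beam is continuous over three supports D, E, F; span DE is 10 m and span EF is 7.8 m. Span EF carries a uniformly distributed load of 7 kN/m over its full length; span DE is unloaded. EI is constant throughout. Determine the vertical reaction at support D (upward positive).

Insert a hinge at E; M_E is the redundant, and each span becomes simply supported.
End slopes at the hinge E, treating each span as simply supported:
  span EF: UDL 7: wL³/(24EI) = 138.4/EI
  relative rotation θ_0 = (0 + 138.4)/EI = 138.4/EI
A unit hogging moment at E produces rotation L₁/(3EI) + L₂/(3EI) = 5.933/EI.
Compatibility: M_E·(L₁+L₂)/(3EI) = θ_0, giving M_E = 23.33 kN·m (hogging).
Span DE, ΣM about D with M_E applied at E: R_E^{DE}·10 = 0 + 23.33, so R_E^{DE} = 2.333 kN and R_D = 0 − 2.333 = -2.333 kN.

R_D = -2.333 kN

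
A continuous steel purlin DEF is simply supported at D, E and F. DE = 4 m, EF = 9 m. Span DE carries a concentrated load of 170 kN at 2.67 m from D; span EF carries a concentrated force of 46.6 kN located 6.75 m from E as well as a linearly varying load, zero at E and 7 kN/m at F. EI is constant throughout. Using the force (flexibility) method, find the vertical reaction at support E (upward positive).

R_E = 170.2 kN

Take M_E as the redundant. Released structure: two simple spans DE and EF with a hinge at E.
End slopes at the hinge E, treating each span as simply supported:
  span DE: point load 170 at a = 2.67: Pab(L + a)/(6LEI) = 167.8/EI
  span EF: point load 46.6 at a = 6.75: Pab(L + b)/(6LEI) = 147.4/EI
  span EF: triangular load, peak 7: 7w₀L³/(360EI) = 99.22/EI
  relative rotation θ_0 = (167.8 + 246.7)/EI = 414.4/EI
A unit hogging moment at E produces rotation L₁/(3EI) + L₂/(3EI) = 4.333/EI.
Compatibility: M_E·(L₁+L₂)/(3EI) = θ_0, giving M_E = 95.64 kN·m (hogging).
Span DE, ΣM about D with M_E applied at E: R_E^{DE}·4 = 453.9 + 95.64, so R_E^{DE} = 137.4 kN and R_D = 170 − 137.4 = 32.61 kN.
Span EF, ΣM about F: R_E^{EF}·9 = 199.3 + 95.64, so R_E^{EF} = 32.78 kN and R_F = 78.1 − 32.78 = 45.32 kN.
R_E = 137.4 + 32.78 = 170.2 kN.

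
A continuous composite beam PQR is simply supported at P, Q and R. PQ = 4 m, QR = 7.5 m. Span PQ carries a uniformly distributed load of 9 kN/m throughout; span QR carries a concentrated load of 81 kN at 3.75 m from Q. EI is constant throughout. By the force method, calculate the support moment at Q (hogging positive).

M_Q = 80.55 kN·m

Release continuity at Q by inserting a hinge; the redundant is the internal moment M_Q. The primary structure is two simply-supported spans PQ and QR.
Rotations at Q on the released spans (each span's end-slope, ×1/EI):
  span PQ: UDL 9: wL³/(24EI) = 24/EI
  span QR: point load 81 at a = 3.75: Pab(L + b)/(6LEI) = 284.8/EI
  relative rotation θ_0 = (24 + 284.8)/EI = 308.8/EI
A unit hogging moment at Q produces rotation L₁/(3EI) + L₂/(3EI) = 3.833/EI.
Slope continuity at Q: θ_0 = M_Q·3.833/EI, so M_Q = 308.8/3.833 = 80.55 kN·m (hogging).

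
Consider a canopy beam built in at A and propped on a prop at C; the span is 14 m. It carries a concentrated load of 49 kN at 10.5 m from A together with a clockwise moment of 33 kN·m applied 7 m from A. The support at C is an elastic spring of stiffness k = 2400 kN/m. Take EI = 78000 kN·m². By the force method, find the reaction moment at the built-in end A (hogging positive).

Choose R_C as the redundant. The primary structure is the cantilever fixed at A.
Downward deflection at the released point C due to the loads:
  point load 49 at a = 10.5: Pa²(3L − a)/(6EI) = 28362/EI
  clockwise couple 33 at a = 7: M₀a(2L − a)/(2EI) = 2426/EI
  δ_0 = 30787/EI
Tip deflection under a unit load at C: L³/(3EI) = 914.7/EI.
With EI = 78000 kN·m²: δ_0 = 0.39471 m and δ_{CC} = 0.011726 m/kN.
Compatibility — the spring shortens by R_C/k under the reaction it provides: δ_0 − R_C·δ_{CC} = R_C/k. With 1/k = 0.000417 m/kN, R_C = δ_0 / (δ_{CC} + 1/k) = 0.39471 / (0.011726 + 0.000417) = 32.5 kN.
Moment equilibrium about A: M_A = Σ(load moments about A) − R_C·L = 547.5 − 32.5×14 = 92.44 kN·m.

M_A = 92.44 kN·m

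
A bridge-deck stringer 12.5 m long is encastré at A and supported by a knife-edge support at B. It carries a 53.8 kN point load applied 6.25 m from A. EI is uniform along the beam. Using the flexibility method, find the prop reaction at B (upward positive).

Choose R_B as the redundant. The primary structure is the cantilever fixed at A.
Primary-structure tip deflection at B by superposition:
  point load 53.8 at a = 6.25: Pa²(3L − a)/(6EI) = 10946/EI
Tip deflection under a unit load at B: L³/(3EI) = 651/EI.
The prop prevents deflection at B: R_B = δ_0/δ_{BB} = 10946/651 = 16.81 kN.

R_B = 16.81 kN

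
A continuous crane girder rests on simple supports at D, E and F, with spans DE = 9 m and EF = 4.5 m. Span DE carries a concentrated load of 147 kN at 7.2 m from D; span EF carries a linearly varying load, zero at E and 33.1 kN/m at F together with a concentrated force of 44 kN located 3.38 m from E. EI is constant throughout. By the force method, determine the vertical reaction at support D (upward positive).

R_D = 12.98 kN

Insert a hinge at E; M_E is the redundant, and each span becomes simply supported.
Rotations at E on the released spans (each span's end-slope, ×1/EI):
  span DE: point load 147 at a = 7.2: Pab(L + a)/(6LEI) = 571.5/EI
  span EF: triangular load, peak 33.1: 7w₀L³/(360EI) = 58.65/EI
  span EF: point load 44 at a = 3.38: Pab(L + b)/(6LEI) = 34.67/EI
  relative rotation θ_0 = (571.5 + 93.32)/EI = 664.9/EI
A unit hogging moment at E produces rotation L₁/(3EI) + L₂/(3EI) = 4.5/EI.
Slope continuity at E: θ_0 = M_E·4.5/EI, so M_E = 664.9/4.5 = 147.7 kN·m (hogging).
Span DE, ΣM about D with M_E applied at E: R_E^{DE}·9 = 1058 + 147.7, so R_E^{DE} = 134 kN and R_D = 147 − 134 = 12.98 kN.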